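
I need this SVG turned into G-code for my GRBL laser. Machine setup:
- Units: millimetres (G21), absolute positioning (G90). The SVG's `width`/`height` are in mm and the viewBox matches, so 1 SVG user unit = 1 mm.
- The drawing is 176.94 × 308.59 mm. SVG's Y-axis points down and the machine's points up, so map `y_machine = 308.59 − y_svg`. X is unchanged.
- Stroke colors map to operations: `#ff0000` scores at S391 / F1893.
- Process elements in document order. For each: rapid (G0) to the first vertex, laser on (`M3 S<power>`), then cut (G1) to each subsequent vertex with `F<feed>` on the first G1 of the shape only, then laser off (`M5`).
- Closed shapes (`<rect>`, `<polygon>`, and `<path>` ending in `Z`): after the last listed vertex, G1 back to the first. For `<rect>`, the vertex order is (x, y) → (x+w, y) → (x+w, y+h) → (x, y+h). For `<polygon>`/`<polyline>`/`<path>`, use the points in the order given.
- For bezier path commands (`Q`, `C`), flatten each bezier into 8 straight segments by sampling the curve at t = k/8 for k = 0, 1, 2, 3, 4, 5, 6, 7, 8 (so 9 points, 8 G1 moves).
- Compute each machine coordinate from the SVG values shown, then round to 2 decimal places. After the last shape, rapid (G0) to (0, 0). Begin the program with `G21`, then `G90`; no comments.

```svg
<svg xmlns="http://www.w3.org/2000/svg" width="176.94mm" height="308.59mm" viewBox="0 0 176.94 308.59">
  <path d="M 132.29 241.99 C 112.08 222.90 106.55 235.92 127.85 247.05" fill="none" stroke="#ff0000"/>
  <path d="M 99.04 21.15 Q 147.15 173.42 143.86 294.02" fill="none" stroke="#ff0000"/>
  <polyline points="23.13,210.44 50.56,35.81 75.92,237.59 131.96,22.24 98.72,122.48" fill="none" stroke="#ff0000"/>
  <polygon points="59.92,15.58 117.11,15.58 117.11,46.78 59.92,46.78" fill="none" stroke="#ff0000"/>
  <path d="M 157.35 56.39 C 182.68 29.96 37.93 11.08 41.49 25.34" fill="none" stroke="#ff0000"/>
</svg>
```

G21
G90
G0 X132.29 Y66.60
M3 S391
G1 X125.42 Y72.32 F1893
G1 X120.07 Y75.43
G1 X116.39 Y76.32
G1 X114.50 Y75.40
G1 X114.57 Y73.07
G1 X116.72 Y69.71
G1 X121.10 Y65.74
G1 X127.85 Y61.54
M5
G0 X99.04 Y287.44
M3 S391
G1 X110.26 Y249.87 F1893
G1 X119.88 Y213.28
G1 X127.89 Y177.69
G1 X134.30 Y143.09
G1 X139.10 Y109.47
G1 X142.29 Y76.85
G1 X143.88 Y45.21
G1 X143.86 Y14.57
M5
G0 X23.13 Y98.15
M3 S391
G1 X50.56 Y272.78 F1893
G1 X75.92 Y71.00
G1 X131.96 Y286.35
G1 X98.72 Y186.11
M5
G0 X59.92 Y293.01
M3 S391
G1 X117.11 Y293.01 F1893
G1 X117.11 Y261.81
G1 X59.92 Y261.81
G1 X59.92 Y293.01
M5
G0 X157.35 Y252.20
M3 S391
G1 X159.50 Y261.71 F1893
G1 X149.43 Y270.21
G1 X130.88 Y277.40
G1 X107.58 Y282.98
G1 X83.26 Y286.66
G1 X61.65 Y288.13
G1 X46.49 Y287.09
G1 X41.49 Y283.25
M5
G0 X0.00 Y0.00

Since the viewBox matches the mm dimensions, user units are millimetres directly. The only transform is the Y-flip y_m = 308.59 − y_svg.

Shape 1 is a cubic bezier drawn with `<path>`. Its stroke #ff0000 means score at S391, F1893. After flipping Y the toolpath is (132.29,66.60) → (125.42,72.32) → (120.07,75.43) → (116.39,76.32) → (114.50,75.40) → (114.57,73.07) → (116.72,69.71) → (121.10,65.74) → (127.85,61.54).

Shape 2 is a quadratic bezier drawn with `<path>`. Its stroke #ff0000 means score at S391, F1893. After flipping Y the toolpath is (99.04,287.44) → (110.26,249.87) → (119.88,213.28) → (127.89,177.69) → (134.30,143.09) → (139.10,109.47) → (142.29,76.85) → (143.88,45.21) → (143.86,14.57).

Shape 3 is a open polyline drawn with `<polyline>`. Its stroke #ff0000 means score at S391, F1893. After flipping Y the toolpath is (23.13,98.15) → (50.56,272.78) → (75.92,71.00) → (131.96,286.35) → (98.72,186.11).

Shape 4 is a rectangle drawn with `<polygon>`. Its stroke #ff0000 means score at S391, F1893. After flipping Y the toolpath is (59.92,293.01) → (117.11,293.01) → (117.11,261.81) → (59.92,261.81) → (59.92,293.01), returning to the start.

Shape 5 is a cubic bezier drawn with `<path>`. Its stroke #ff0000 means score at S391, F1893. After flipping Y the toolpath is (157.35,252.20) → (159.50,261.71) → (149.43,270.21) → (130.88,277.40) → (107.58,282.98) → (83.26,286.66) → (61.65,288.13) → (46.49,287.09) → (41.49,283.25).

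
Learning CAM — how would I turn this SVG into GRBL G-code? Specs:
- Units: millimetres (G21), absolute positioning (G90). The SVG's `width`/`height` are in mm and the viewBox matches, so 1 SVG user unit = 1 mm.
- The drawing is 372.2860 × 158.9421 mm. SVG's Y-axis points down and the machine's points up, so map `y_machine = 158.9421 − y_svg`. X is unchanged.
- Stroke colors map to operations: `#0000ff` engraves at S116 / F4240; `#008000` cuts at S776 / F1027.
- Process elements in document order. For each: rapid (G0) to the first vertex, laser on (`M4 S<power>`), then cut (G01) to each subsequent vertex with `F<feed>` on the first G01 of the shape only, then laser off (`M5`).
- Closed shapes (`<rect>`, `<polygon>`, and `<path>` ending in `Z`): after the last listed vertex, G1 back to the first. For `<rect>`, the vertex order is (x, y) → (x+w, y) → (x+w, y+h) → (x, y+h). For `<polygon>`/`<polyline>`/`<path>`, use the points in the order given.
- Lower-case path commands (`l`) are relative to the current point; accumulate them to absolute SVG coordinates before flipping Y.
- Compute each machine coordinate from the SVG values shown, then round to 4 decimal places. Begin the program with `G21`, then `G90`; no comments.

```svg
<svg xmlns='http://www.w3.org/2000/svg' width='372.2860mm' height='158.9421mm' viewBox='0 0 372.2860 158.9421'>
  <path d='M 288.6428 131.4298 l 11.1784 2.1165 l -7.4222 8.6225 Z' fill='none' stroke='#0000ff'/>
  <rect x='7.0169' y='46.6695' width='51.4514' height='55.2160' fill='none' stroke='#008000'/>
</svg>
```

G21
G90
G0 X288.6428 Y27.5123
M4 S116
G01 X299.8212 Y25.3958 F4240
G01 X292.3990 Y16.7733
G01 X288.6428 Y27.5123
M5
G0 X7.0169 Y112.2726
M4 S776
G01 X58.4683 Y112.2726 F1027
G01 X58.4683 Y57.0566
G01 X7.0169 Y57.0566
G01 X7.0169 Y112.2726
M5

viewBox `0 0 372.2860 158.9421` with mm width/height → 1 unit = 1 mm. Flip: y_m = 158.9421 − y_svg.

**Shape 1** — `<path>` regular polygon, stroke `#0000ff` → engrave (S116, F4240). Machine vertices: (288.6428,27.5123) → (299.8212,25.3958) → (292.3990,16.7733) → (288.6428,27.5123). Closed: final G1 returns to the first vertex.

**Shape 2** — `<rect>` rectangle, stroke `#008000` → cut (S776, F1027). Machine vertices: (7.0169,112.2726) → (58.4683,112.2726) → (58.4683,57.0566) → (7.0169,57.0566) → (7.0169,112.2726). Closed: final G1 returns to the first vertex.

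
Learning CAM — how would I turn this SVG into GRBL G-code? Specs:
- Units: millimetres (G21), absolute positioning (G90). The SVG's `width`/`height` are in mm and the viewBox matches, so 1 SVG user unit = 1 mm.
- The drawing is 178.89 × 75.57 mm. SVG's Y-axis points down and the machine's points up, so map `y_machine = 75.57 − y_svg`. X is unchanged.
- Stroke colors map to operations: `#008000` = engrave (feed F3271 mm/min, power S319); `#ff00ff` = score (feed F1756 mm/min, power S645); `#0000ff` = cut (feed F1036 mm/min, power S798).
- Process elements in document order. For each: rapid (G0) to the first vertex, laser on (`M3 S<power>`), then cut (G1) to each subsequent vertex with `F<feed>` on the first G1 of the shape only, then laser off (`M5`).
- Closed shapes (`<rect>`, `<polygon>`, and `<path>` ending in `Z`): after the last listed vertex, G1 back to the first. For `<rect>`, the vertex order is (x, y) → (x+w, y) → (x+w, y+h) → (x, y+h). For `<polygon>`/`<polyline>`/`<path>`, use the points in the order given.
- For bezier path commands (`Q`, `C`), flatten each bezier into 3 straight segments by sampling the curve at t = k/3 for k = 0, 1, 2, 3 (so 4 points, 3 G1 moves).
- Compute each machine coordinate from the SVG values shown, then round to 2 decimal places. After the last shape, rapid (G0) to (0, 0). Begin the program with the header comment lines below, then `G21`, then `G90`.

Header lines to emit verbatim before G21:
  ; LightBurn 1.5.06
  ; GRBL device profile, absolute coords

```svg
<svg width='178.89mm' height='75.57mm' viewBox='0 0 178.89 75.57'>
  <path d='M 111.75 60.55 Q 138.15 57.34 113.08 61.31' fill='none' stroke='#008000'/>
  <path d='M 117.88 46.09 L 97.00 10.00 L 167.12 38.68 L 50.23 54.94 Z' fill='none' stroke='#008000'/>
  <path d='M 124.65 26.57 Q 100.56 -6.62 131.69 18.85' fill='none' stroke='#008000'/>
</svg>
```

viewBox `0 0 178.89 75.57` with mm width/height → 1 unit = 1 mm. Flip: y_m = 75.57 − y_svg.

**Shape 1** — `<path>` quadratic bezier, stroke `#008000` → engrave (S319, F3271). Control points (SVG): P0=(111.75,60.55), P1=(138.15,57.34), P2=(113.08,61.31); sampled at t=k/3. Machine vertices: (111.75,15.02) → (123.63,16.36) → (124.07,16.11) → (113.08,14.26). Open path.

**Shape 2** — `<path>` closed polygon, stroke `#008000` → engrave (S319, F3271). Machine vertices: (117.88,29.48) → (97.00,65.57) → (167.12,36.89) → (50.23,20.63) → (117.88,29.48). Closed: final G1 returns to the first vertex.

**Shape 3** — `<path>` quadratic bezier, stroke `#008000` → engrave (S319, F3271). Control points (SVG): P0=(124.65,26.57), P1=(100.56,-6.62), P2=(131.69,18.85); sampled at t=k/3. Machine vertices: (124.65,49.00) → (114.73,64.61) → (117.07,67.18) → (131.69,56.72). Open path.

; LightBurn 1.5.06
; GRBL device profile, absolute coords
G21
G90
G0 X111.75 Y15.02
M3 S319
G1 X123.63 Y16.36 F3271
G1 X124.07 Y16.11
G1 X113.08 Y14.26
M5
G0 X117.88 Y29.48
M3 S319
G1 X97.00 Y65.57 F3271
G1 X167.12 Y36.89
G1 X50.23 Y20.63
G1 X117.88 Y29.48
M5
G0 X124.65 Y49.00
M3 S319
G1 X114.73 Y64.61 F3271
G1 X117.07 Y67.18
G1 X131.69 Y56.72
M5
G0 X0.00 Y0.00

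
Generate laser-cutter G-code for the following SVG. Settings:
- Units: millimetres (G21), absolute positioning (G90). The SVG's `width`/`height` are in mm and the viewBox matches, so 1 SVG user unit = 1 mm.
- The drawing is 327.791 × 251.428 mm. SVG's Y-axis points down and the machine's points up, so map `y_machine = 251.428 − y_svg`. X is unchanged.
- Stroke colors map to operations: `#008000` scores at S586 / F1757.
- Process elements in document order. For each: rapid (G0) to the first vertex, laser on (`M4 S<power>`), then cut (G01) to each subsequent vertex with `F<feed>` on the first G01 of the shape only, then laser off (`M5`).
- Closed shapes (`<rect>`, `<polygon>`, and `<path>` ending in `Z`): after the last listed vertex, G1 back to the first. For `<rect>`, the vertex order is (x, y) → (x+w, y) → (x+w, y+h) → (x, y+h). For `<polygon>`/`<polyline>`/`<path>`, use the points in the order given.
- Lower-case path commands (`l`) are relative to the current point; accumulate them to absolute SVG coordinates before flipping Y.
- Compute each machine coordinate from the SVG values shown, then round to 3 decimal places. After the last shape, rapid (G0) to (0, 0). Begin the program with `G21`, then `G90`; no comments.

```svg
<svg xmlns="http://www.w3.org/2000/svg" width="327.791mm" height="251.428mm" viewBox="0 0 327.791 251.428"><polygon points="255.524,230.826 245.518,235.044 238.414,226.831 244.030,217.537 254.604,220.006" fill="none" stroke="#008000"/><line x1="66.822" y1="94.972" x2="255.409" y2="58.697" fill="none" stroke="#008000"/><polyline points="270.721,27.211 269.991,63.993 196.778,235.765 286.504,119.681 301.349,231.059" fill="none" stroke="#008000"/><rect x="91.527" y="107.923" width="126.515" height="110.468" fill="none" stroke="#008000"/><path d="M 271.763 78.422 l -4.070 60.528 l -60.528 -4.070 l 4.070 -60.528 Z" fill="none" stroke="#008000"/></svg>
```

G21
G90
G0 X255.524 Y20.602
M4 S586
G01 X245.518 Y16.384 F1757
G01 X238.414 Y24.597
G01 X244.030 Y33.891
G01 X254.604 Y31.422
G01 X255.524 Y20.602
M5
G0 X66.822 Y156.456
M4 S586
G01 X255.409 Y192.731 F1757
M5
G0 X270.721 Y224.217
M4 S586
G01 X269.991 Y187.435 F1757
G01 X196.778 Y15.663
G01 X286.504 Y131.747
G01 X301.349 Y20.369
M5
G0 X91.527 Y143.505
M4 S586
G01 X218.042 Y143.505 F1757
G01 X218.042 Y33.037
G01 X91.527 Y33.037
G01 X91.527 Y143.505
M5
G0 X271.763 Y173.006
M4 S586
G01 X267.693 Y112.478 F1757
G01 X207.165 Y116.548
G01 X211.235 Y177.076
G01 X271.763 Y173.006
M5
G0 X0.000 Y0.000

Since the viewBox matches the mm dimensions, user units are millimetres directly. The only transform is the Y-flip y_m = 251.428 − y_svg.

Shape 1 is a regular polygon drawn with `<polygon>`. Its stroke #008000 means score at S586, F1757. After flipping Y the toolpath is (255.524,20.602) → (245.518,16.384) → (238.414,24.597) → (244.030,33.891) → (254.604,31.422) → (255.524,20.602), returning to the start.

Shape 2 is a line segment drawn with `<line>`. Its stroke #008000 means score at S586, F1757. After flipping Y the toolpath is (66.822,156.456) → (255.409,192.731).

Shape 3 is a open polyline drawn with `<polyline>`. Its stroke #008000 means score at S586, F1757. After flipping Y the toolpath is (270.721,224.217) → (269.991,187.435) → (196.778,15.663) → (286.504,131.747) → (301.349,20.369).

Shape 4 is a rectangle drawn with `<rect>`. Its stroke #008000 means score at S586, F1757. After flipping Y the toolpath is (91.527,143.505) → (218.042,143.505) → (218.042,33.037) → (91.527,33.037) → (91.527,143.505), returning to the start.

Shape 5 is a regular polygon drawn with `<path>`. Its stroke #008000 means score at S586, F1757. After flipping Y the toolpath is (271.763,173.006) → (267.693,112.478) → (207.165,116.548) → (211.235,177.076) → (271.763,173.006), returning to the start.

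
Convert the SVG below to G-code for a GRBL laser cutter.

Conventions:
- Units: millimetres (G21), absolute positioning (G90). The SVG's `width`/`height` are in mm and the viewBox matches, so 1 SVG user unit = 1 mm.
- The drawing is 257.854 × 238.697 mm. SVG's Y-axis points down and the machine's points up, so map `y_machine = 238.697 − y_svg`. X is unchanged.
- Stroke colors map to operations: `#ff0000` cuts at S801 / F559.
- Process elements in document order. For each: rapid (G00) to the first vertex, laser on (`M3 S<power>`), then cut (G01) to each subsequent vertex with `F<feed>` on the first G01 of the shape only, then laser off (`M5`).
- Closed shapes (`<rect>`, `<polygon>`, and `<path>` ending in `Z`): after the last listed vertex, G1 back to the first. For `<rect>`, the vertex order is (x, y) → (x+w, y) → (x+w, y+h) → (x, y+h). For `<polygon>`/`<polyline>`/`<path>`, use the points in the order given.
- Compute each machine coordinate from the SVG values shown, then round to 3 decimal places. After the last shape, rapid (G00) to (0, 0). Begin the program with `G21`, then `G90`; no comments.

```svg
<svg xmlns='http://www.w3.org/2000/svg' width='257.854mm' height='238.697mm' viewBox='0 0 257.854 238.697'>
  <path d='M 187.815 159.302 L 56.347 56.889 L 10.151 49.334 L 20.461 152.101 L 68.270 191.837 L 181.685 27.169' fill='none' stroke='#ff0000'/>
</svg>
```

G21
G90
G00 X187.815 Y79.395
M3 S801
G01 X56.347 Y181.808 F559
G01 X10.151 Y189.363
G01 X20.461 Y86.596
G01 X68.270 Y46.860
G01 X181.685 Y211.528
M5
G00 X0.000 Y0.000

Since the viewBox matches the mm dimensions, user units are millimetres directly. The only transform is the Y-flip y_m = 238.697 − y_svg.

Shape 1 is a open polyline drawn with `<path>`. Its stroke #ff0000 means cut at S801, F559. After flipping Y the toolpath is (187.815,79.395) → (56.347,181.808) → (10.151,189.363) → (20.461,86.596) → (68.270,46.860) → (181.685,211.528).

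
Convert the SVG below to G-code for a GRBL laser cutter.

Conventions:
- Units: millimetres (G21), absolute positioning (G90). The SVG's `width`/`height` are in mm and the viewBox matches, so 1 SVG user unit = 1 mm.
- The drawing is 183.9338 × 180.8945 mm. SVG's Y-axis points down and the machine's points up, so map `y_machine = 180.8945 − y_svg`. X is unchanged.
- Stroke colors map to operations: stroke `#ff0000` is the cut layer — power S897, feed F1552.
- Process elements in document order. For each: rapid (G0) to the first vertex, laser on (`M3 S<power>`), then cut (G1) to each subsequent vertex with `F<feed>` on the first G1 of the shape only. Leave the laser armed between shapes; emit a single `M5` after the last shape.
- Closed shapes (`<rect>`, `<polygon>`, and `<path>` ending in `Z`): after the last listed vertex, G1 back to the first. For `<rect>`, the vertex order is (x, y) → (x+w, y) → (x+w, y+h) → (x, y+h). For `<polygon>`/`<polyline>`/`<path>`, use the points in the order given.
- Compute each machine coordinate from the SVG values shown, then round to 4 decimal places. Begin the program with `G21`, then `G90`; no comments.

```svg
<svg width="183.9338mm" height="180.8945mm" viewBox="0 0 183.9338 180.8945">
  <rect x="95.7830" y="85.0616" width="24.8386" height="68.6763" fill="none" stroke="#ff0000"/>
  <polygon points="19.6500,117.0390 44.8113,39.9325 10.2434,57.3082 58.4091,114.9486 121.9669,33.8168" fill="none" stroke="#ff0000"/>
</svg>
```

1 u = 1 mm; y_m = 180.8945 − y.

[1] `<rect>` rectangle, #ff0000→cut S897 F1552: (95.7830,95.8329) → (120.6216,95.8329) → (120.6216,27.1566) → (95.7830,27.1566) → (95.7830,95.8329) (closed)

[2] `<polygon>` closed polygon, #ff0000→cut S897 F1552: (19.6500,63.8555) → (44.8113,140.9620) → (10.2434,123.5863) → (58.4091,65.9459) → (121.9669,147.0777) → (19.6500,63.8555) (closed)

G21
G90
G0 X95.7830 Y95.8329
M3 S897
G1 X120.6216 Y95.8329 F1552
G1 X120.6216 Y27.1566
G1 X95.7830 Y27.1566
G1 X95.7830 Y95.8329
G0 X19.6500 Y63.8555
M3 S897
G1 X44.8113 Y140.9620 F1552
G1 X10.2434 Y123.5863
G1 X58.4091 Y65.9459
G1 X121.9669 Y147.0777
G1 X19.6500 Y63.8555
M5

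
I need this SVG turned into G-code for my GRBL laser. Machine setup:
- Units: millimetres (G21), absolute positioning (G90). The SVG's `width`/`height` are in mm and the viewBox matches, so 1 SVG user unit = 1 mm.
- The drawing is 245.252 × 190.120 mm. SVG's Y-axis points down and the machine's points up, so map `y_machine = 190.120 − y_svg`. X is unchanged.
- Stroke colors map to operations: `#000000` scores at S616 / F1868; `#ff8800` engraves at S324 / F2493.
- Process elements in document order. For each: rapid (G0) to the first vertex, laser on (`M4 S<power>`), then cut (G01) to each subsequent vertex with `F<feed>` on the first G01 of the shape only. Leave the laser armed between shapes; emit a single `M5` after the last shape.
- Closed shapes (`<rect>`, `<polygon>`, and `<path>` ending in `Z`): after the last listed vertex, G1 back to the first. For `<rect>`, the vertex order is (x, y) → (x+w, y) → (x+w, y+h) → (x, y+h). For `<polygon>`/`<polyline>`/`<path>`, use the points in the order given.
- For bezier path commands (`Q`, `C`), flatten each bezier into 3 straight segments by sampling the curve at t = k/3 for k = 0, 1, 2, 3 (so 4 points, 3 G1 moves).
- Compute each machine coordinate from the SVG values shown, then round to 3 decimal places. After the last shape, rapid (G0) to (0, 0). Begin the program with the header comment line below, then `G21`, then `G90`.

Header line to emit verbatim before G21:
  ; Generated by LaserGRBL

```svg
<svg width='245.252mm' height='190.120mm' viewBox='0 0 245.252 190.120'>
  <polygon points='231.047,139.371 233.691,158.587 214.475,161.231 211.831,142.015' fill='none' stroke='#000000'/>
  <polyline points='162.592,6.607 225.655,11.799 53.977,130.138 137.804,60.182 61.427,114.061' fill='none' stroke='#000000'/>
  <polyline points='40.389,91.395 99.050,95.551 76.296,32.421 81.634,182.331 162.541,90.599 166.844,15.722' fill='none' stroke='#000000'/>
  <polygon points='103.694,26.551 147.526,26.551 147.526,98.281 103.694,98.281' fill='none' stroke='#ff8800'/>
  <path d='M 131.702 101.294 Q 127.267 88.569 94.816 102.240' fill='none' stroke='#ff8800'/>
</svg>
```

; Generated by LaserGRBL
G21
G90
G0 X231.047 Y50.749
M4 S616
G01 X233.691 Y31.533 F1868
G01 X214.475 Y28.889
G01 X211.831 Y48.105
G01 X231.047 Y50.749
G0 X162.592 Y183.513
M4 S616
G01 X225.655 Y178.321 F1868
G01 X53.977 Y59.982
G01 X137.804 Y129.938
G01 X61.427 Y76.059
G0 X40.389 Y98.725
M4 S616
G01 X99.050 Y94.569 F1868
G01 X76.296 Y157.699
G01 X81.634 Y7.789
G01 X162.541 Y99.521
G01 X166.844 Y174.398
G0 X103.694 Y163.569
M4 S324
G01 X147.526 Y163.569 F2493
G01 X147.526 Y91.839
G01 X103.694 Y91.839
G01 X103.694 Y163.569
G0 X131.702 Y88.826
M4 S324
G01 X125.632 Y94.376 F2493
G01 X113.337 Y94.061
G01 X94.816 Y87.880
M5
G0 X0.000 Y0.000

Since the viewBox matches the mm dimensions, user units are millimetres directly. The only transform is the Y-flip y_m = 190.120 − y_svg.

Shape 1 is a regular polygon drawn with `<polygon>`. Its stroke #000000 means score at S616, F1868. After flipping Y the toolpath is (231.047,50.749) → (233.691,31.533) → (214.475,28.889) → (211.831,48.105) → (231.047,50.749), returning to the start.

Shape 2 is a open polyline drawn with `<polyline>`. Its stroke #000000 means score at S616, F1868. After flipping Y the toolpath is (162.592,183.513) → (225.655,178.321) → (53.977,59.982) → (137.804,129.938) → (61.427,76.059).

Shape 3 is a open polyline drawn with `<polyline>`. Its stroke #000000 means score at S616, F1868. After flipping Y the toolpath is (40.389,98.725) → (99.050,94.569) → (76.296,157.699) → (81.634,7.789) → (162.541,99.521) → (166.844,174.398).

Shape 4 is a rectangle drawn with `<polygon>`. Its stroke #ff8800 means engrave at S324, F2493. After flipping Y the toolpath is (103.694,163.569) → (147.526,163.569) → (147.526,91.839) → (103.694,91.839) → (103.694,163.569), returning to the start.

Shape 5 is a quadratic bezier drawn with `<path>`. Its stroke #ff8800 means engrave at S324, F2493. After flipping Y the toolpath is (131.702,88.826) → (125.632,94.376) → (113.337,94.061) → (94.816,87.880).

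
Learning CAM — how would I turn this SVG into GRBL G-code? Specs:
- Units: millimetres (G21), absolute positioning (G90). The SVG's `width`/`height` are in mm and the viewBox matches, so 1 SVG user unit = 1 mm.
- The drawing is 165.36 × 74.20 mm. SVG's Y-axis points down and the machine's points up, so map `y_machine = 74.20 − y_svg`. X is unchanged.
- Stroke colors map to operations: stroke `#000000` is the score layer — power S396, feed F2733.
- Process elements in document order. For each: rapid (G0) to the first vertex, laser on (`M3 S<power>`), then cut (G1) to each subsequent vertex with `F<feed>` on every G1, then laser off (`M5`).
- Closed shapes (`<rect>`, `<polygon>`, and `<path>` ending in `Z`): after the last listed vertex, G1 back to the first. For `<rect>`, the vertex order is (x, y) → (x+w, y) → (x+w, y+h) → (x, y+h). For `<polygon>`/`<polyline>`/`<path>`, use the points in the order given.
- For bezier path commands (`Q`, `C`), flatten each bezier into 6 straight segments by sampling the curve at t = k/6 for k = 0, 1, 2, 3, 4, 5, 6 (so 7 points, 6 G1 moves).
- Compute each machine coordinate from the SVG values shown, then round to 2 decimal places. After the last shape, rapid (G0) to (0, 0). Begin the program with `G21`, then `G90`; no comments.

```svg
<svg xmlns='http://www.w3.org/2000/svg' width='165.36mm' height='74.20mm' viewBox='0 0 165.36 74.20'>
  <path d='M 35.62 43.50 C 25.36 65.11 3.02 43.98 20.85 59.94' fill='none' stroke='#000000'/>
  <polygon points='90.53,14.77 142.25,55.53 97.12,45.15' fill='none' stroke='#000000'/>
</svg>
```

viewBox `0 0 165.36 74.20` with mm width/height → 1 unit = 1 mm. Flip: y_m = 74.20 − y_svg.

**Shape 1** — `<path>` cubic bezier, stroke `#000000` → score (S396, F2733). Control points (SVG): P0=(35.62,43.50), P1=(25.36,65.11), P2=(3.02,43.98), P3=(20.85,59.94); sampled at t=k/6. Machine vertices: (35.62,30.70) → (29.73,23.09) → (23.27,20.38) → (17.70,20.36) → (14.47,20.81) → (15.04,19.52) → (20.85,14.26). Open path.

**Shape 2** — `<polygon>` closed polygon, stroke `#000000` → score (S396, F2733). Machine vertices: (90.53,59.43) → (142.25,18.67) → (97.12,29.05) → (90.53,59.43). Closed: final G1 returns to the first vertex.

G21
G90
G0 X35.62 Y30.70
M3 S396
G1 X29.73 Y23.09 F2733
G1 X23.27 Y20.38 F2733
G1 X17.70 Y20.36 F2733
G1 X14.47 Y20.81 F2733
G1 X15.04 Y19.52 F2733
G1 X20.85 Y14.26 F2733
M5
G0 X90.53 Y59.43
M3 S396
G1 X142.25 Y18.67 F2733
G1 X97.12 Y29.05 F2733
G1 X90.53 Y59.43 F2733
M5
G0 X0.00 Y0.00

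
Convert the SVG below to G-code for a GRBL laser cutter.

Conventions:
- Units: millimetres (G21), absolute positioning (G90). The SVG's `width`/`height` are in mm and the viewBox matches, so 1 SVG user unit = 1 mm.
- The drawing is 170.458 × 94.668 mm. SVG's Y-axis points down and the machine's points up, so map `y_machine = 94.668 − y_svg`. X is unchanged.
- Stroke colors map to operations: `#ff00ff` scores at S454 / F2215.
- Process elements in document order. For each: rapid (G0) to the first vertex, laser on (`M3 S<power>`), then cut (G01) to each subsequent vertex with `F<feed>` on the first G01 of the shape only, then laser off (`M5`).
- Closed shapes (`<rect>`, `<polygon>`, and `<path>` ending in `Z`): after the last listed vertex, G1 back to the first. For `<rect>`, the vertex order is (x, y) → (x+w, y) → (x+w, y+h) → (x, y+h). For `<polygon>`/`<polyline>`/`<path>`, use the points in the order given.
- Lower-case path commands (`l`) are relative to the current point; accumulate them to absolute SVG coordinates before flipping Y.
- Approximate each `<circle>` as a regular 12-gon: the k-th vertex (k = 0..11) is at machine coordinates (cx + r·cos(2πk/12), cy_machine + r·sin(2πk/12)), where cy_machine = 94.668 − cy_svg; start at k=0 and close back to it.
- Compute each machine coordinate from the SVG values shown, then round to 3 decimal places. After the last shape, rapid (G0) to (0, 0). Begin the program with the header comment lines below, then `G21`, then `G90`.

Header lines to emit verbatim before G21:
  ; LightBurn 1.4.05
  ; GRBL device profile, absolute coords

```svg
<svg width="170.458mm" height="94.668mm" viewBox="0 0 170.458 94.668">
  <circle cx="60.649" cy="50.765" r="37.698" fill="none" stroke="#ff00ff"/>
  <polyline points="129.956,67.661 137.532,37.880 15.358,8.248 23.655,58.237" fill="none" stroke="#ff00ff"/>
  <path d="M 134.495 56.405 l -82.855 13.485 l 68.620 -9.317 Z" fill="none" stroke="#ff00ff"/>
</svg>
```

; LightBurn 1.4.05
; GRBL device profile, absolute coords
G21
G90
G0 X98.347 Y43.903
M3 S454
G01 X93.296 Y62.752 F2215
G01 X79.498 Y76.550
G01 X60.649 Y81.601
G01 X41.800 Y76.550
G01 X28.002 Y62.752
G01 X22.951 Y43.903
G01 X28.002 Y25.054
G01 X41.800 Y11.256
G01 X60.649 Y6.205
G01 X79.498 Y11.256
G01 X93.296 Y25.054
G01 X98.347 Y43.903
M5
G0 X129.956 Y27.007
M3 S454
G01 X137.532 Y56.788 F2215
G01 X15.358 Y86.420
G01 X23.655 Y36.431
M5
G0 X134.495 Y38.263
M3 S454
G01 X51.640 Y24.778 F2215
G01 X120.260 Y34.095
G01 X134.495 Y38.263
M5
G0 X0.000 Y0.000

1 u = 1 mm; y_m = 94.668 − y.

[1] `<circle>` circle, #ff00ff→score S454 F2215: (98.347,43.903) → (93.296,62.752) → (79.498,76.550) → (60.649,81.601) → (41.800,76.550) → (28.002,62.752) → (22.951,43.903) → (28.002,25.054) → (41.800,11.256) → (60.649,6.205) → (79.498,11.256) → (93.296,25.054) → (98.347,43.903) (closed)

[2] `<polyline>` open polyline, #ff00ff→score S454 F2215: (129.956,27.007) → (137.532,56.788) → (15.358,86.420) → (23.655,36.431)

[3] `<path>` closed polygon, #ff00ff→score S454 F2215: (134.495,38.263) → (51.640,24.778) → (120.260,34.095) → (134.495,38.263) (closed)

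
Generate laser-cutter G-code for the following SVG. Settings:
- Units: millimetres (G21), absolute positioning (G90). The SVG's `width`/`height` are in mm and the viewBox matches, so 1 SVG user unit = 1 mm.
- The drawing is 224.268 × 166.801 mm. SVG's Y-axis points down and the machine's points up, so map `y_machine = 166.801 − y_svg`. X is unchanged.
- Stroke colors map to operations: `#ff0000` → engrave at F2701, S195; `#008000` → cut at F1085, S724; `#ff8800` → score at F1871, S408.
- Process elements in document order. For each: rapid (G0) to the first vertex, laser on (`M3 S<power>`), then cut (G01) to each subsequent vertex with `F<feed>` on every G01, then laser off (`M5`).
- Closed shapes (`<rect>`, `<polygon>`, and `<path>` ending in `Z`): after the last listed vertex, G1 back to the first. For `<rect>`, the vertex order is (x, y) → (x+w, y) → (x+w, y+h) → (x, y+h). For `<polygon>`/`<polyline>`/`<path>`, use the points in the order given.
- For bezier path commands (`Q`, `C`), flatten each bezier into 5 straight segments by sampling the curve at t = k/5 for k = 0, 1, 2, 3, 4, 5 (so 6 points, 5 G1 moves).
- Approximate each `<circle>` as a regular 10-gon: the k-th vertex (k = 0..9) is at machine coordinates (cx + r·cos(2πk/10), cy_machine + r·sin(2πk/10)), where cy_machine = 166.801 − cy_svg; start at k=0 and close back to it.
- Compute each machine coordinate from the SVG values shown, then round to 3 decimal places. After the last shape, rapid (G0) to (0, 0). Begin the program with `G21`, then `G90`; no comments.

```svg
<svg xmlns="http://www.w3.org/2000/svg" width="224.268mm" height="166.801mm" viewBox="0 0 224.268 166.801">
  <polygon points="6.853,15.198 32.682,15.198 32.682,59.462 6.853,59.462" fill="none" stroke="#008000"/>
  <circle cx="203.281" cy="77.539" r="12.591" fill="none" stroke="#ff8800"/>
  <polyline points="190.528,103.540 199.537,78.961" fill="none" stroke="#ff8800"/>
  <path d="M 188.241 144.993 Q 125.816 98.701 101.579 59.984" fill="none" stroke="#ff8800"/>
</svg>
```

1 u = 1 mm; y_m = 166.801 − y.

[1] `<polygon>` rectangle, #008000→cut S724 F1085: (6.853,151.603) → (32.682,151.603) → (32.682,107.339) → (6.853,107.339) → (6.853,151.603) (closed)

[2] `<circle>` circle, #ff8800→score S408 F1871: (215.872,89.262) → (213.467,96.663) → (207.172,101.237) → (199.390,101.237) → (193.095,96.663) → (190.690,89.262) → (193.095,81.861) → (199.390,77.287) → (207.172,77.287) → (213.467,81.861) → (215.872,89.262) (closed)

[3] `<polyline>` line segment, #ff8800→score S408 F1871: (190.528,63.261) → (199.537,87.840)

[4] `<path>` quadratic bezier, #ff8800→score S408 F1871: (188.241,21.808) → (164.799,40.022) → (144.411,57.630) → (127.079,74.631) → (112.801,91.027) → (101.579,106.817)

G21
G90
G0 X6.853 Y151.603
M3 S724
G01 X32.682 Y151.603 F1085
G01 X32.682 Y107.339 F1085
G01 X6.853 Y107.339 F1085
G01 X6.853 Y151.603 F1085
M5
G0 X215.872 Y89.262
M3 S408
G01 X213.467 Y96.663 F1871
G01 X207.172 Y101.237 F1871
G01 X199.390 Y101.237 F1871
G01 X193.095 Y96.663 F1871
G01 X190.690 Y89.262 F1871
G01 X193.095 Y81.861 F1871
G01 X199.390 Y77.287 F1871
G01 X207.172 Y77.287 F1871
G01 X213.467 Y81.861 F1871
G01 X215.872 Y89.262 F1871
M5
G0 X190.528 Y63.261
M3 S408
G01 X199.537 Y87.840 F1871
M5
G0 X188.241 Y21.808
M3 S408
G01 X164.799 Y40.022 F1871
G01 X144.411 Y57.630 F1871
G01 X127.079 Y74.631 F1871
G01 X112.801 Y91.027 F1871
G01 X101.579 Y106.817 F1871
M5
G0 X0.000 Y0.000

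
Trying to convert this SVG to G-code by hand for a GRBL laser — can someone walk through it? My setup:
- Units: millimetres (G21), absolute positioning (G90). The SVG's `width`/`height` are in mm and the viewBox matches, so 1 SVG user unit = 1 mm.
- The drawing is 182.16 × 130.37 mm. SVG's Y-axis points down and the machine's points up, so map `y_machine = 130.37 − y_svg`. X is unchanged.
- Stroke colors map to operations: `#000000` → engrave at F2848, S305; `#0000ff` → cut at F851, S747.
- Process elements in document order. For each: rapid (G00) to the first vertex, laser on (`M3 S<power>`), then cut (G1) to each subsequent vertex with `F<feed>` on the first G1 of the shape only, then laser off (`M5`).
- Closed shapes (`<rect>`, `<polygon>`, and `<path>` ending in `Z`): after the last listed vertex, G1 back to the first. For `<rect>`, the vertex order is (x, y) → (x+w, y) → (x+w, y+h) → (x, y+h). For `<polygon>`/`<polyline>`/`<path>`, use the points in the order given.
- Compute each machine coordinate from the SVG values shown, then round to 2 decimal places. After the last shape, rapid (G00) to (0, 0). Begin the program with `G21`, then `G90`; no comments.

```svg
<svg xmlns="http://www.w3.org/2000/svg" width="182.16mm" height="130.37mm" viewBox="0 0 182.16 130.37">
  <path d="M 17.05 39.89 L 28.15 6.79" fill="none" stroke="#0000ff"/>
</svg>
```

G21
G90
G00 X17.05 Y90.48
M3 S747
G1 X28.15 Y123.58 F851
M5
G00 X0.00 Y0.00

Since the viewBox matches the mm dimensions, user units are millimetres directly. The only transform is the Y-flip y_m = 130.37 − y_svg.

Shape 1 is a line segment drawn with `<path>`. Its stroke #0000ff means cut at S747, F851. After flipping Y the toolpath is (17.05,90.48) → (28.15,123.58).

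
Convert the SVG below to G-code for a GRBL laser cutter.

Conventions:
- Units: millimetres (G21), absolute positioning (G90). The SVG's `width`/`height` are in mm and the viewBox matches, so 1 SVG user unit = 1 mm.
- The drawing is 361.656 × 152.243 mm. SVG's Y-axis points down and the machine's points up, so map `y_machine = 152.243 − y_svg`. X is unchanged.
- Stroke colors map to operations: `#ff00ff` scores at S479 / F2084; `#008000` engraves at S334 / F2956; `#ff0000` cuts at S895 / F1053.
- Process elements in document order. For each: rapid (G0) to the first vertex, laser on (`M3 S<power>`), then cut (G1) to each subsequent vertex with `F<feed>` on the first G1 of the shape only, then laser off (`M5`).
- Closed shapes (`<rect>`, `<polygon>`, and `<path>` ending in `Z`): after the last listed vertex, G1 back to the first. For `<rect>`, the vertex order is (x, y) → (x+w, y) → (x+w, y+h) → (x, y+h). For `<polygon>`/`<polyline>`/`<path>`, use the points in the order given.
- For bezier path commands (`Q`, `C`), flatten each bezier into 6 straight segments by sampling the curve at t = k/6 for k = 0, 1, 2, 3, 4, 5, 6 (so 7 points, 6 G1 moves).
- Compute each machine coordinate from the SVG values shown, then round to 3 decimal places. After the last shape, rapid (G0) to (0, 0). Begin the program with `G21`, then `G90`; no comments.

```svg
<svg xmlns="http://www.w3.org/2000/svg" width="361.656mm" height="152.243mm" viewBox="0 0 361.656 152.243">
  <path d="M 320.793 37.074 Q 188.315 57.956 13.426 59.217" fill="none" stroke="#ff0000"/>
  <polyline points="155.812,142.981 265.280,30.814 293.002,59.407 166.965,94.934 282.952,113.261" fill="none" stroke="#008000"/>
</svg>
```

G21
G90
G0 X320.793 Y115.169
M3 S895
G1 X275.456 Y108.753 F1053
G1 X227.762 Y103.428
G1 X177.712 Y99.192
G1 X125.306 Y96.047
G1 X70.544 Y93.991
G1 X13.426 Y93.026
M5
G0 X155.812 Y9.262
M3 S334
G1 X265.280 Y121.429 F2956
G1 X293.002 Y92.836
G1 X166.965 Y57.309
G1 X282.952 Y38.982
M5
G0 X0.000 Y0.000

viewBox `0 0 361.656 152.243` with mm width/height → 1 unit = 1 mm. Flip: y_m = 152.243 − y_svg.

**Shape 1** — `<path>` quadratic bezier, stroke `#ff0000` → cut (S895, F1053). Control points (SVG): P0=(320.793,37.074), P1=(188.315,57.956), P2=(13.426,59.217); sampled at t=k/6. Machine vertices: (320.793,115.169) → (275.456,108.753) → (227.762,103.428) → (177.712,99.192) → (125.306,96.047) → (70.544,93.991) → (13.426,93.026). Open path.

**Shape 2** — `<polyline>` open polyline, stroke `#008000` → engrave (S334, F2956). Machine vertices: (155.812,9.262) → (265.280,121.429) → (293.002,92.836) → (166.965,57.309) → (282.952,38.982). Open path.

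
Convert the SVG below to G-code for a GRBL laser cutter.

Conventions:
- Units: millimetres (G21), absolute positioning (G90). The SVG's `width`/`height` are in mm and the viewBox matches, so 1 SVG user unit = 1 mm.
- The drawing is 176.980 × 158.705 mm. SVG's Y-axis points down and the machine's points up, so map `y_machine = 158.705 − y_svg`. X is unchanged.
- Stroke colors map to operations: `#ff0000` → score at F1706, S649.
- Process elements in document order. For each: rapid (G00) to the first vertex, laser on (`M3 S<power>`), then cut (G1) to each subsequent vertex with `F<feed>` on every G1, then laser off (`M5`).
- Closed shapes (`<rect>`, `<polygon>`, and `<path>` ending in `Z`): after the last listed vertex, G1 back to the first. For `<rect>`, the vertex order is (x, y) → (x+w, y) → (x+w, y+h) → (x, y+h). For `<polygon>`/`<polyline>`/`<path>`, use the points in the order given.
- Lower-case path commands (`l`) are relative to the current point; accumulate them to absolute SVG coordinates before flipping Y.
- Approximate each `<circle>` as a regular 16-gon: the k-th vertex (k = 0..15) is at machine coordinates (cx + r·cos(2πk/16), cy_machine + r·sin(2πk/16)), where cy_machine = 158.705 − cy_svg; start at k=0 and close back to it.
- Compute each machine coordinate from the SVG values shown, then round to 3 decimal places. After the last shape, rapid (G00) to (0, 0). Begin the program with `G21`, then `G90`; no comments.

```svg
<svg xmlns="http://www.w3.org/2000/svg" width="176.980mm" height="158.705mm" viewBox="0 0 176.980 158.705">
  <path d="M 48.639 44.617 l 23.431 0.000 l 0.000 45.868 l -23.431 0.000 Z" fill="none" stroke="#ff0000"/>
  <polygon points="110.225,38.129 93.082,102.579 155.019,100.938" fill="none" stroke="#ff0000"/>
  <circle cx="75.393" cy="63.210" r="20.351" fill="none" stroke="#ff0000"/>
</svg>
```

viewBox `0 0 176.980 158.705` with mm width/height → 1 unit = 1 mm. Flip: y_m = 158.705 − y_svg.

**Shape 1** — `<path>` rectangle, stroke `#ff0000` → score (S649, F1706). Machine vertices: (48.639,114.088) → (72.070,114.088) → (72.070,68.220) → (48.639,68.220) → (48.639,114.088). Closed: final G1 returns to the first vertex.

**Shape 2** — `<polygon>` closed polygon, stroke `#ff0000` → score (S649, F1706). Machine vertices: (110.225,120.576) → (93.082,56.126) → (155.019,57.767) → (110.225,120.576). Closed: final G1 returns to the first vertex.

**Shape 3** — `<circle>` circle, stroke `#ff0000` → score (S649, F1706). Machine vertices: (95.744,95.495) → (94.195,103.283) → (89.783,109.885) → (83.181,114.297) → (75.393,115.846) → (67.605,114.297) → (61.003,109.885) → (56.591,103.283) → (55.042,95.495) → (56.591,87.707) → (61.003,81.105) → (67.605,76.693) → (75.393,75.144) → (83.181,76.693) → (89.783,81.105) → (94.195,87.707) → (95.744,95.495). Closed: final G1 returns to the first vertex.

G21
G90
G00 X48.639 Y114.088
M3 S649
G1 X72.070 Y114.088 F1706
G1 X72.070 Y68.220 F1706
G1 X48.639 Y68.220 F1706
G1 X48.639 Y114.088 F1706
M5
G00 X110.225 Y120.576
M3 S649
G1 X93.082 Y56.126 F1706
G1 X155.019 Y57.767 F1706
G1 X110.225 Y120.576 F1706
M5
G00 X95.744 Y95.495
M3 S649
G1 X94.195 Y103.283 F1706
G1 X89.783 Y109.885 F1706
G1 X83.181 Y114.297 F1706
G1 X75.393 Y115.846 F1706
G1 X67.605 Y114.297 F1706
G1 X61.003 Y109.885 F1706
G1 X56.591 Y103.283 F1706
G1 X55.042 Y95.495 F1706
G1 X56.591 Y87.707 F1706
G1 X61.003 Y81.105 F1706
G1 X67.605 Y76.693 F1706
G1 X75.393 Y75.144 F1706
G1 X83.181 Y76.693 F1706
G1 X89.783 Y81.105 F1706
G1 X94.195 Y87.707 F1706
G1 X95.744 Y95.495 F1706
M5
G00 X0.000 Y0.000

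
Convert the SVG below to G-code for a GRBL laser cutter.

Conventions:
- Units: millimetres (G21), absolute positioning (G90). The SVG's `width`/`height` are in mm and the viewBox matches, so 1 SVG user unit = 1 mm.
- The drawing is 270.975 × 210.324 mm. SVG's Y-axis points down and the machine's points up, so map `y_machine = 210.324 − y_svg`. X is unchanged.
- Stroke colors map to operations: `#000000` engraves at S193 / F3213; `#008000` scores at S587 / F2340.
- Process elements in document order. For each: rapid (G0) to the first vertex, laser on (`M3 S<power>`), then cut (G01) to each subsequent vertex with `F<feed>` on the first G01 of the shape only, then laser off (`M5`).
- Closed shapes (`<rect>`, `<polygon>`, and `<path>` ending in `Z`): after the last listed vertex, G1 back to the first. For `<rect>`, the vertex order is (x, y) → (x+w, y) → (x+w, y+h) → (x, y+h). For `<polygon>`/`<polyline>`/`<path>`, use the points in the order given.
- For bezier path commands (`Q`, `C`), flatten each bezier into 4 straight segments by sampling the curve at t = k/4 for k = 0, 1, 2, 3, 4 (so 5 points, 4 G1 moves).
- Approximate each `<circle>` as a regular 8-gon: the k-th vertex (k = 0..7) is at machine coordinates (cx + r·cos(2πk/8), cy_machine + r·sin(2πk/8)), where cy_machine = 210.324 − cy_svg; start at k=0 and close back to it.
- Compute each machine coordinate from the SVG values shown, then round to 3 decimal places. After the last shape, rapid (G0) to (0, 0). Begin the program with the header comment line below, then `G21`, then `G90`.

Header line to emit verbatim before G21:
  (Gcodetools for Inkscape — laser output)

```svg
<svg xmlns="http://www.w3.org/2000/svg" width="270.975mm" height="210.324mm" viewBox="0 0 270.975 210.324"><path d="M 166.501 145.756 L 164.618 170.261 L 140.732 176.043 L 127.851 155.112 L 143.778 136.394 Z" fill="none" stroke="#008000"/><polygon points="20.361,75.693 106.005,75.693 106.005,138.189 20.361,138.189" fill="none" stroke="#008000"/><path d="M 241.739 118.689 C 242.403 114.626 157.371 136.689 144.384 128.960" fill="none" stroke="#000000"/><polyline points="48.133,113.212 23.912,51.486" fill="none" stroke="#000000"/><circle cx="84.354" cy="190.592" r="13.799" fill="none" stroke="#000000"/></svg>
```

(Gcodetools for Inkscape — laser output)
G21
G90
G0 X166.501 Y64.568
M3 S587
G01 X164.618 Y40.063 F2340
G01 X140.732 Y34.281
G01 X127.851 Y55.212
G01 X143.778 Y73.930
G01 X166.501 Y64.568
M5
G0 X20.361 Y134.631
M3 S587
G01 X106.005 Y134.631 F2340
G01 X106.005 Y72.135
G01 X20.361 Y72.135
G01 X20.361 Y134.631
M5
G0 X241.739 Y91.635
M3 S193
G01 X228.634 Y90.657 F3213
G01 X198.181 Y85.125
G01 X165.168 Y80.280
G01 X144.384 Y81.364
M5
G0 X48.133 Y97.112
M3 S193
G01 X23.912 Y158.838 F3213
M5
G0 X98.153 Y19.732
M3 S193
G01 X94.111 Y29.489 F3213
G01 X84.354 Y33.531
G01 X74.597 Y29.489
G01 X70.555 Y19.732
G01 X74.597 Y9.975
G01 X84.354 Y5.933
G01 X94.111 Y9.975
G01 X98.153 Y19.732
M5
G0 X0.000 Y0.000

viewBox `0 0 270.975 210.324` with mm width/height → 1 unit = 1 mm. Flip: y_m = 210.324 − y_svg.

**Shape 1** — `<path>` regular polygon, stroke `#008000` → score (S587, F2340). Machine vertices: (166.501,64.568) → (164.618,40.063) → (140.732,34.281) → (127.851,55.212) → (143.778,73.930) → (166.501,64.568). Closed: final G1 returns to the first vertex.

**Shape 2** — `<polygon>` rectangle, stroke `#008000` → score (S587, F2340). Machine vertices: (20.361,134.631) → (106.005,134.631) → (106.005,72.135) → (20.361,72.135) → (20.361,134.631). Closed: final G1 returns to the first vertex.

**Shape 3** — `<path>` cubic bezier, stroke `#000000` → engrave (S193, F3213). Control points (SVG): P0=(241.739,118.689), P1=(242.403,114.626), P2=(157.371,136.689), P3=(144.384,128.960); sampled at t=k/4. Machine vertices: (241.739,91.635) → (228.634,90.657) → (198.181,85.125) → (165.168,80.280) → (144.384,81.364). Open path.

**Shape 4** — `<polyline>` line segment, stroke `#000000` → engrave (S193, F3213). Machine vertices: (48.133,97.112) → (23.912,158.838). Open path.

**Shape 5** — `<circle>` circle, stroke `#000000` → engrave (S193, F3213). Machine vertices: (98.153,19.732) → (94.111,29.489) → (84.354,33.531) → (74.597,29.489) → (70.555,19.732) → (74.597,9.975) → (84.354,5.933) → (94.111,9.975) → (98.153,19.732). Closed: final G1 returns to the first vertex.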